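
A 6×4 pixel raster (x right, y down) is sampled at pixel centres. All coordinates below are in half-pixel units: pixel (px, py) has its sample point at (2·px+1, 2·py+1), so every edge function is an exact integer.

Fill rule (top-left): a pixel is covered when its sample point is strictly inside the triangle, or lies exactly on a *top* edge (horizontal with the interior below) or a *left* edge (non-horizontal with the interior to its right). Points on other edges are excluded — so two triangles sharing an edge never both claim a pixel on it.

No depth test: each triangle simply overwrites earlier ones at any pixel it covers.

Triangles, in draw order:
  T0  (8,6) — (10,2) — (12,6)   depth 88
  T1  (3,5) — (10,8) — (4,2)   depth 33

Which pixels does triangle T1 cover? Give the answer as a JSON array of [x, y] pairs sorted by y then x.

T0:
  2·area = 16
  edge (8, 6)→(10, 2): d=(2,-4) top-left  bias=+0
  edge (10, 2)→(12, 6): d=(2,4) right/bottom  bias=-1
  edge (12, 6)→(8, 6): d=(-4,0) right/bottom  bias=-1
    (4,2)@(9, 5): e=[2,10,4] → █
    (5,2)@(11, 5): e=[10,2,4] → █
    (4,3)@(9, 7): e=[6,14,-4] → ·
    (5,3)@(11, 7): e=[14,6,-4] → ·
  covered (2 px):
    · · · · · ·
    · · · · · ·
    · · · · █ █
    · · · · · ·
T1:
  2·area = 24  (B↔C swapped to make it positive)
  edge (3, 5)→(4, 2): d=(1,-3) top-left  bias=+0
  edge (4, 2)→(10, 8): d=(6,6) right/bottom  bias=-1
  edge (10, 8)→(3, 5): d=(-7,-3) top-left  bias=+0
    (1,0)@(3, 1): e=[-4,0,28] → ·  [on edge]
    (2,1)@(5, 3): e=[4,0,20] → ·  [on edge]
    (1,2)@(3, 5): e=[0,24,0] → █  [on edge]
    (2,2)@(5, 5): e=[6,12,6] → █
    (3,2)@(7, 5): e=[12,0,12] → ·  [on edge]
    (1,3)@(3, 7): e=[2,36,-14] → ·
    (2,3)@(5, 7): e=[8,24,-8] → ·
    (4,3)@(9, 7): e=[20,0,4] → ·  [on edge]
  covered (2 px):
    · · · · · ·
    · · · · · ·
    · █ █ · · ·
    · · · · · ·

Final: [[1,2],[2,2]]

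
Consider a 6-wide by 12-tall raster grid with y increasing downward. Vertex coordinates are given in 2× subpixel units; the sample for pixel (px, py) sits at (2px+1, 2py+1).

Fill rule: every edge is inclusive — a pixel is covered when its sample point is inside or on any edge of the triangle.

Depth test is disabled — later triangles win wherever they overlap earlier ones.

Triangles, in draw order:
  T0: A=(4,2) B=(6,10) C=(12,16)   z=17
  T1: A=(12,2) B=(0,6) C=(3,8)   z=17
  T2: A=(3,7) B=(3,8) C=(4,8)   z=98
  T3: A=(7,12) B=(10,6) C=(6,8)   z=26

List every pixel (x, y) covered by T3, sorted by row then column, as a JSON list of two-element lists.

T0:
  2·area = 36  (B↔C swapped to make it positive)
  edge (4, 2)→(12, 16): d=(8,14) inclusive
  edge (12, 16)→(6, 10): d=(-6,-6) inclusive
  edge (6, 10)→(4, 2): d=(-2,-8) inclusive
    (0,2)@(1, 5): e=[66,0,-30] → .  [on edge]
    (2,2)@(5, 5): e=[10,24,2] → X
    (3,2)@(7, 5): e=[-18,36,18] → .
    (1,3)@(3, 7): e=[54,0,-18] → .  [on edge]
    (2,3)@(5, 7): e=[26,12,-2] → .
    (2,4)@(5, 9): e=[42,0,-6] → .  [on edge]
    (3,4)@(7, 9): e=[14,12,10] → X
    (4,4)@(9, 9): e=[-14,24,26] → .
    (3,5)@(7, 11): e=[30,0,6] → X  [on edge]
    (4,5)@(9, 11): e=[2,12,22] → X
    (5,5)@(11, 11): e=[-26,24,38] → .
    (3,6)@(7, 13): e=[46,-12,2] → .
    (4,6)@(9, 13): e=[18,0,18] → X  [on edge]
    (5,7)@(11, 15): e=[6,0,30] → X  [on edge]
  covered (6 px):
    . . . . . .
    . . . . . .
    . . X . . .
    . . . . . .
    . . . X . .
    . . . X X .
    . . . . X .
    . . . . . X
    . . . . . .
    . . . . . .
    . . . . . .
    . . . . . .
T1:
  2·area = 36  (B↔C swapped to make it positive)
  edge (12, 2)→(3, 8): d=(-9,6) inclusive
  edge (3, 8)→(0, 6): d=(-3,-2) inclusive
  edge (0, 6)→(12, 2): d=(12,-4) inclusive
    (4,1)@(9, 3): e=[9,27,0] → X  [on edge]
    (5,1)@(11, 3): e=[-3,31,8] → .
    (1,2)@(3, 5): e=[27,9,0] → X  [on edge]
    (2,2)@(5, 5): e=[15,13,8] → X
    (3,2)@(7, 5): e=[3,17,16] → X
    (4,2)@(9, 5): e=[-9,21,24] → .
    (1,3)@(3, 7): e=[9,3,24] → X
    (2,3)@(5, 7): e=[-3,7,32] → .
    (3,3)@(7, 7): e=[-15,11,40] → .
    (1,4)@(3, 9): e=[-9,-3,48] → .
  covered (5 px):
    . . . . . .
    . . . . X .
    . X X X . .
    . X . . . .
    . . . . . .
    . . . . . .
    . . . . . .
    . . . . . .
    . . . . . .
    . . . . . .
    . . . . . .
    . . . . . .
T2:
  2·area = 1  (B↔C swapped to make it positive)
  edge (3, 7)→(4, 8): d=(1,1) inclusive
  edge (4, 8)→(3, 8): d=(-1,0) inclusive
  edge (3, 8)→(3, 7): d=(0,-1) inclusive
    (1,0)@(3, 1): e=[-6,7,0] → .  [on edge]
    (1,1)@(3, 3): e=[-4,5,0] → .  [on edge]
    (0,2)@(1, 5): e=[0,3,-2] → .  [on edge]
    (1,2)@(3, 5): e=[-2,3,0] → .  [on edge]
    (1,3)@(3, 7): e=[0,1,0] → X  [on edge]
    (2,3)@(5, 7): e=[-2,1,2] → .
    (1,4)@(3, 9): e=[2,-1,0] → .  [on edge]
    (2,4)@(5, 9): e=[0,-1,2] → .  [on edge]
    (1,5)@(3, 11): e=[4,-3,0] → .  [on edge]
    (3,5)@(7, 11): e=[0,-3,4] → .  [on edge]
    (1,6)@(3, 13): e=[6,-5,0] → .  [on edge]
    (4,6)@(9, 13): e=[0,-5,6] → .  [on edge]
    (1,7)@(3, 15): e=[8,-7,0] → .  [on edge]
    (5,7)@(11, 15): e=[0,-7,8] → .  [on edge]
    (1,8)@(3, 17): e=[10,-9,0] → .  [on edge]
    (1,9)@(3, 19): e=[12,-11,0] → .  [on edge]
    (1,10)@(3, 21): e=[14,-13,0] → .  [on edge]
    (1,11)@(3, 23): e=[16,-15,0] → .  [on edge]
  covered (1 px):
    . . . . . .
    . . . . . .
    . . . . . .
    . X . . . .
    . . . . . .
    . . . . . .
    . . . . . .
    . . . . . .
    . . . . . .
    . . . . . .
    . . . . . .
    . . . . . .
T3:
  2·area = 18  (B↔C swapped to make it positive)
  edge (7, 12)→(6, 8): d=(-1,-4) inclusive
  edge (6, 8)→(10, 6): d=(4,-2) inclusive
  edge (10, 6)→(7, 12): d=(-3,6) inclusive
    (4,3)@(9, 7): e=[13,2,3] → X
    (5,3)@(11, 7): e=[21,6,-9] → .
    (3,4)@(7, 9): e=[3,6,9] → X
    (4,4)@(9, 9): e=[11,10,-3] → .
    (3,5)@(7, 11): e=[1,14,3] → X
    (4,5)@(9, 11): e=[9,18,-9] → .
    (3,6)@(7, 13): e=[-1,22,-3] → .
  covered (3 px):
    . . . . . .
    . . . . . .
    . . . . . .
    . . . . X .
    . . . X . .
    . . . X . .
    . . . . . .
    . . . . . .
    . . . . . .
    . . . . . .
    . . . . . .
    . . . . . .

Result: [[4,3],[3,4],[3,5]]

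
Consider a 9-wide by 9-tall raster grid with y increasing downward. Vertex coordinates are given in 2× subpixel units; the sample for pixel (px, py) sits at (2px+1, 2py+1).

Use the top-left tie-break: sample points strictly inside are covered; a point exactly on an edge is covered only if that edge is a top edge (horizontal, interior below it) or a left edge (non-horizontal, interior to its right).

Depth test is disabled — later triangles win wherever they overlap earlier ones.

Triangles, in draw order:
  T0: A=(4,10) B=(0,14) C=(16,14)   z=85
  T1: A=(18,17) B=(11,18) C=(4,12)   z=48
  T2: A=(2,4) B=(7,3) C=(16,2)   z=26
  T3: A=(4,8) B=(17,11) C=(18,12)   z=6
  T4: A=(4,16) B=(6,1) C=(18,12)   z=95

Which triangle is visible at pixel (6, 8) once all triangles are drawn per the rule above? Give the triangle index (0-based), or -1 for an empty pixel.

T0:
  2·area = 64  (B↔C swapped to make it positive)
  edge (4, 10)→(16, 14): d=(12,4) right/bottom  bias=-1
  edge (16, 14)→(0, 14): d=(-16,0) right/bottom  bias=-1
  edge (0, 14)→(4, 10): d=(4,-4) top-left  bias=+0
    (6,0)@(13, 1): e=[-144,208,0] → ·  [on edge]
    (5,1)@(11, 3): e=[-112,176,0] → ·  [on edge]
    (4,2)@(9, 5): e=[-80,144,0] → ·  [on edge]
    (3,3)@(7, 7): e=[-48,112,0] → ·  [on edge]
    (0,4)@(1, 9): e=[0,80,-16] → ·  [on edge]
    (2,4)@(5, 9): e=[-16,80,0] → ·  [on edge]
    (1,5)@(3, 11): e=[16,48,0] → █  [on edge]
    (2,5)@(5, 11): e=[8,48,8] → █
    (3,5)@(7, 11): e=[0,48,16] → ·  [on edge]
    (0,6)@(1, 13): e=[48,16,0] → █  [on edge]
    (3,6)@(7, 13): e=[24,16,24] → █
    (4,6)@(9, 13): e=[16,16,32] → █
    (6,6)@(13, 13): e=[0,16,48] → ·  [on edge]
  covered (8 px):
    · · · · · · · · ·
    · · · · · · · · ·
    · · · · · · · · ·
    · · · · · · · · ·
    · · · · · · · · ·
    · █ █ · · · · · ·
    █ █ █ █ █ █ · · ·
    · · · · · · · · ·
    · · · · · · · · ·
T1:
  2·area = 49
  edge (18, 17)→(11, 18): d=(-7,1) right/bottom  bias=-1
  edge (11, 18)→(4, 12): d=(-7,-6) top-left  bias=+0
  edge (4, 12)→(18, 17): d=(14,5) right/bottom  bias=-1
    (4,7)@(9, 15): e=[23,9,17] → █
    (5,7)@(11, 15): e=[21,21,7] → █
    (6,7)@(13, 15): e=[19,33,-3] → ·
    (4,8)@(9, 17): e=[9,-5,45] → ·
    (5,8)@(11, 17): e=[7,7,35] → █
    (6,8)@(13, 17): e=[5,19,25] → █
    (7,8)@(15, 17): e=[3,31,15] → █
    (8,8)@(17, 17): e=[1,43,5] → █
  covered (6 px):
    · · · · · · · · ·
    · · · · · · · · ·
    · · · · · · · · ·
    · · · · · · · · ·
    · · · · · · · · ·
    · · · · · · · · ·
    · · · · · · · · ·
    · · · · █ █ · · ·
    · · · · · █ █ █ █
T2:
  2·area = 4
  edge (2, 4)→(7, 3): d=(5,-1) top-left  bias=+0
  edge (7, 3)→(16, 2): d=(9,-1) top-left  bias=+0
  edge (16, 2)→(2, 4): d=(-14,2) right/bottom  bias=-1
    (8,0)@(17, 1): e=[0,-8,12] → ·  [on edge]
    (3,1)@(7, 3): e=[0,0,4] → █  [on edge]
    (4,1)@(9, 3): e=[2,2,0] → ·  [on edge]
    (3,2)@(7, 5): e=[10,18,-24] → ·
  covered (1 px):
    · · · · · · · · ·
    · · · █ · · · · ·
    · · · · · · · · ·
    · · · · · · · · ·
    · · · · · · · · ·
    · · · · · · · · ·
    · · · · · · · · ·
    · · · · · · · · ·
    · · · · · · · · ·
T3:
  2·area = 10
  edge (4, 8)→(17, 11): d=(13,3) right/bottom  bias=-1
  edge (17, 11)→(18, 12): d=(1,1) right/bottom  bias=-1
  edge (18, 12)→(4, 8): d=(-14,-4) top-left  bias=+0
    (3,0)@(7, 1): e=[-100,0,110] → ·  [on edge]
    (4,1)@(9, 3): e=[-80,0,90] → ·  [on edge]
    (5,2)@(11, 5): e=[-60,0,70] → ·  [on edge]
    (6,3)@(13, 7): e=[-40,0,50] → ·  [on edge]
    (7,4)@(15, 9): e=[-20,0,30] → ·  [on edge]
    (7,5)@(15, 11): e=[6,2,2] → █
    (8,5)@(17, 11): e=[0,0,10] → ·  [on edge]
    (7,6)@(15, 13): e=[32,4,-26] → ·
  covered (1 px):
    · · · · · · · · ·
    · · · · · · · · ·
    · · · · · · · · ·
    · · · · · · · · ·
    · · · · · · · · ·
    · · · · · · · █ ·
    · · · · · · · · ·
    · · · · · · · · ·
    · · · · · · · · ·
T4:
  2·area = 202
  edge (4, 16)→(6, 1): d=(2,-15) top-left  bias=+0
  edge (6, 1)→(18, 12): d=(12,11) right/bottom  bias=-1
  edge (18, 12)→(4, 16): d=(-14,4) right/bottom  bias=-1
    (3,1)@(7, 3): e=[19,13,170] → █
    (4,1)@(9, 3): e=[49,-9,162] → ·
    (3,2)@(7, 5): e=[23,37,142] → █
    (4,2)@(9, 5): e=[53,15,134] → █
    (5,2)@(11, 5): e=[83,-7,126] → ·
    (3,3)@(7, 7): e=[27,61,114] → █
    (5,3)@(11, 7): e=[87,17,98] → █
    (6,3)@(13, 7): e=[117,-5,90] → ·
    (2,4)@(5, 9): e=[1,107,94] → █
    (6,4)@(13, 9): e=[121,19,62] → █
    (7,4)@(15, 9): e=[151,-3,54] → ·
    (2,5)@(5, 11): e=[5,131,66] → █
  covered (24 px):
    · · · · · · · · ·
    · · · █ · · · · ·
    · · · █ █ · · · ·
    · · · █ █ █ · · ·
    · · █ █ █ █ █ · ·
    · · █ █ █ █ █ █ ·
    · · █ █ █ █ █ · ·
    · · █ █ · · · · ·
    · · · · · · · · ·

Z-buffer (winner per pixel, '.' = empty):
  . . . . . . . . .
  . . . 4 . . . . .
  . . . 4 4 . . . .
  . . . 4 4 4 . . .
  . . 4 4 4 4 4 . .
  . 0 4 4 4 4 4 4 .
  0 0 4 4 4 4 4 . .
  . . 4 4 1 1 . . .
  . . . . . 1 1 1 1

Result: 1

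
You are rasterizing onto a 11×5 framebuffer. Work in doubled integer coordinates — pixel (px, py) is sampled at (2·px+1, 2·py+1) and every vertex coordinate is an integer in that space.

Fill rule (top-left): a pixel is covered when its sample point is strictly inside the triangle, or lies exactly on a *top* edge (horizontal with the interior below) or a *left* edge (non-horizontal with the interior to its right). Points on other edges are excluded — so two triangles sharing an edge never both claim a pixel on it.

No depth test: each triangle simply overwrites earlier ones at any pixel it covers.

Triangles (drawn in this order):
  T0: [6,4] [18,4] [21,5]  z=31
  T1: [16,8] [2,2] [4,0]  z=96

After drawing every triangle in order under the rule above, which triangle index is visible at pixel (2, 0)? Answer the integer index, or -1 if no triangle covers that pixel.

T0:
  2·area = 12
  edge (6, 4)→(18, 4): d=(12,0) top-left  bias=+0
  edge (18, 4)→(21, 5): d=(3,1) right/bottom  bias=-1
  edge (21, 5)→(6, 4): d=(-15,-1) top-left  bias=+0
    (4,0)@(9, 1): e=[-36,0,48] → ·  [on edge]
    (7,1)@(15, 3): e=[-12,0,24] → ·  [on edge]
    (10,2)@(21, 5): e=[12,0,0] → ·  [on edge]
  covered (0 px):
    · · · · · · · · · · ·
    · · · · · · · · · · ·
    · · · · · · · · · · ·
    · · · · · · · · · · ·
    · · · · · · · · · · ·
T1:
  2·area = 40
  edge (16, 8)→(2, 2): d=(-14,-6) top-left  bias=+0
  edge (2, 2)→(4, 0): d=(2,-2) top-left  bias=+0
  edge (4, 0)→(16, 8): d=(12,8) right/bottom  bias=-1
    (1,0)@(3, 1): e=[20,0,20] → █  [on edge]
    (2,0)@(5, 1): e=[32,4,4] → █
    (3,0)@(7, 1): e=[44,8,-12] → ·
    (0,1)@(1, 3): e=[-20,0,60] → ·  [on edge]
    (1,1)@(3, 3): e=[-8,4,44] → ·
    (2,1)@(5, 3): e=[4,8,28] → █
    (3,1)@(7, 3): e=[16,12,12] → █
    (4,1)@(9, 3): e=[28,16,-4] → ·
    (2,2)@(5, 5): e=[-24,12,52] → ·
    (3,2)@(7, 5): e=[-12,16,36] → ·
    (4,2)@(9, 5): e=[0,20,20] → █  [on edge]
    (5,2)@(11, 5): e=[12,24,4] → █
  covered (6 px):
    · █ █ · · · · · · · ·
    · · █ █ · · · · · · ·
    · · · · █ █ · · · · ·
    · · · · · · · · · · ·
    · · · · · · · · · · ·

Z-buffer (winner per pixel, '.' = empty):
  . 1 1 . . . . . . . .
  . . 1 1 . . . . . . .
  . . . . 1 1 . . . . .
  . . . . . . . . . . .
  . . . . . . . . . . .

Final: 1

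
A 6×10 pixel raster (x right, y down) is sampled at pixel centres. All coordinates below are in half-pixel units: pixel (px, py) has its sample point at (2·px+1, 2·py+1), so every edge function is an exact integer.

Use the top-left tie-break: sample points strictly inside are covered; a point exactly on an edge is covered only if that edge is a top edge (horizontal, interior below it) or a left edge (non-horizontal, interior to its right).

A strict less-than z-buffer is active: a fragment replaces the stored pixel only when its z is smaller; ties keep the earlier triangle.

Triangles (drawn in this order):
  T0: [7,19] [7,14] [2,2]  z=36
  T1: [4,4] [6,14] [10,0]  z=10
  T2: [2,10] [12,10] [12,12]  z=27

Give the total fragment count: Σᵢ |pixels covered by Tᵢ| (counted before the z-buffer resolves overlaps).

T0:
  2·area = 25  (B↔C swapped to make it positive)
  edge (7, 19)→(2, 2): d=(-5,-17) top-left  bias=+0
  edge (2, 2)→(7, 14): d=(5,12) right/bottom  bias=-1
  edge (7, 14)→(7, 19): d=(0,5) right/bottom  bias=-1
    (3,0)@(7, 1): e=[90,-65,0] → ·  [on edge]
    (3,1)@(7, 3): e=[80,-55,0] → ·  [on edge]
    (1,2)@(3, 5): e=[2,3,20] → #
    (2,2)@(5, 5): e=[36,-21,10] → ·
    (3,2)@(7, 5): e=[70,-45,0] → ·  [on edge]
    (1,3)@(3, 7): e=[-8,13,20] → ·
    (3,3)@(7, 7): e=[60,-35,0] → ·  [on edge]
    (3,4)@(7, 9): e=[50,-25,0] → ·  [on edge]
    (2,5)@(5, 11): e=[6,9,10] → #
    (3,5)@(7, 11): e=[40,-15,0] → ·  [on edge]
    (2,6)@(5, 13): e=[-4,19,10] → ·
    (3,6)@(7, 13): e=[30,-5,0] → ·  [on edge]
    (3,7)@(7, 15): e=[20,5,0] → ·  [on edge]
    (3,8)@(7, 17): e=[10,15,0] → ·  [on edge]
    (3,9)@(7, 19): e=[0,25,0] → ·  [on edge]
  covered (2 px):
    · · · · · ·
    · · · · · ·
    · # · · · ·
    · · · · · ·
    · · · · · ·
    · · # · · ·
    · · · · · ·
    · · · · · ·
    · · · · · ·
    · · · · · ·
T1:
  2·area = 68  (B↔C swapped to make it positive)
  edge (4, 4)→(10, 0): d=(6,-4) top-left  bias=+0
  edge (10, 0)→(6, 14): d=(-4,14) right/bottom  bias=-1
  edge (6, 14)→(4, 4): d=(-2,-10) top-left  bias=+0
    (4,0)@(9, 1): e=[2,10,56] → #
    (5,0)@(11, 1): e=[10,-18,76] → ·
    (3,1)@(7, 3): e=[6,30,32] → #
    (5,1)@(11, 3): e=[22,-26,72] → ·
    (2,2)@(5, 5): e=[10,50,8] → #
    (4,2)@(9, 5): e=[26,-6,48] → ·
    (2,3)@(5, 7): e=[22,42,4] → #
    (4,3)@(9, 7): e=[38,-14,44] → ·
    (2,4)@(5, 9): e=[34,34,0] → #  [on edge]
    (4,4)@(9, 9): e=[50,-22,40] → ·
    (2,5)@(5, 11): e=[46,26,-4] → ·
    (3,5)@(7, 11): e=[54,-2,16] → ·
    (3,9)@(7, 19): e=[102,-34,0] → ·  [on edge]
  covered (9 px):
    · · · · # ·
    · · · # # ·
    · · # # · ·
    · · # # · ·
    · · # # · ·
    · · · · · ·
    · · · · · ·
    · · · · · ·
    · · · · · ·
    · · · · · ·
T2:
  2·area = 20
  edge (2, 10)→(12, 10): d=(10,0) top-left  bias=+0
  edge (12, 10)→(12, 12): d=(0,2) right/bottom  bias=-1
  edge (12, 12)→(2, 10): d=(-10,-2) top-left  bias=+0
    (3,5)@(7, 11): e=[10,10,0] → #  [on edge]
    (4,5)@(9, 11): e=[10,6,4] → #
    (5,5)@(11, 11): e=[10,2,8] → #
    (3,6)@(7, 13): e=[30,10,-20] → ·
    (4,6)@(9, 13): e=[30,6,-16] → ·
    (5,6)@(11, 13): e=[30,2,-12] → ·
  covered (3 px):
    · · · · · ·
    · · · · · ·
    · · · · · ·
    · · · · · ·
    · · · · · ·
    · · · # # #
    · · · · · ·
    · · · · · ·
    · · · · · ·
    · · · · · ·

Answer: 14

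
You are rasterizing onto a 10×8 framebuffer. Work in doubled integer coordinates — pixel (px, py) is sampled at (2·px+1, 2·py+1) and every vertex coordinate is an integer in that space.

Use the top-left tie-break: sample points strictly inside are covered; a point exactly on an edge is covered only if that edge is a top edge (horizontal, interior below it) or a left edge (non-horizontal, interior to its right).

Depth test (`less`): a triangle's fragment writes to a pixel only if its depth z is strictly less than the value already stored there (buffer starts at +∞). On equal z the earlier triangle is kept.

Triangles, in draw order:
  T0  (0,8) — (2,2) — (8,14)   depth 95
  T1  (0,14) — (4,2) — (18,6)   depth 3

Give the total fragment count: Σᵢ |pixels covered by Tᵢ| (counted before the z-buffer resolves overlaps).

T0:
  2·area = 60
  edge (0, 8)→(2, 2): d=(2,-6) top-left  bias=+0
  edge (2, 2)→(8, 14): d=(6,12) right/bottom  bias=-1
  edge (8, 14)→(0, 8): d=(-8,-6) top-left  bias=+0
    (0,2)@(1, 5): e=[0,30,30] → █  [on edge]
    (1,2)@(3, 5): e=[12,6,42] → █
    (2,2)@(5, 5): e=[24,-18,54] → ·
    (0,3)@(1, 7): e=[4,42,14] → █
    (2,3)@(5, 7): e=[28,-6,38] → ·
    (0,4)@(1, 9): e=[8,54,-2] → ·
    (1,4)@(3, 9): e=[20,30,10] → █
    (2,4)@(5, 9): e=[32,6,22] → █
    (3,4)@(7, 9): e=[44,-18,34] → ·
    (1,5)@(3, 11): e=[24,42,-6] → ·
    (2,5)@(5, 11): e=[36,18,6] → █
    (3,5)@(7, 11): e=[48,-6,18] → ·
  covered (8 px):
    · · · · · · · · · ·
    · · · · · · · · · ·
    █ █ · · · · · · · ·
    █ █ · · · · · · · ·
    · █ █ · · · · · · ·
    · · █ · · · · · · ·
    · · · █ · · · · · ·
    · · · · · · · · · ·
T1:
  2·area = 184
  edge (0, 14)→(4, 2): d=(4,-12) top-left  bias=+0
  edge (4, 2)→(18, 6): d=(14,4) right/bottom  bias=-1
  edge (18, 6)→(0, 14): d=(-18,8) right/bottom  bias=-1
    (2,1)@(5, 3): e=[16,10,158] → █
    (3,1)@(7, 3): e=[40,2,142] → █
    (4,1)@(9, 3): e=[64,-6,126] → ·
    (1,2)@(3, 5): e=[0,46,138] → █  [on edge]
    (4,2)@(9, 5): e=[72,22,90] → █
    (5,2)@(11, 5): e=[96,14,74] → █
    (6,2)@(13, 5): e=[120,6,58] → █
    (7,2)@(15, 5): e=[144,-2,42] → ·
    (1,3)@(3, 7): e=[8,74,102] → █
    (7,3)@(15, 7): e=[152,26,6] → █
    (8,3)@(17, 7): e=[176,18,-10] → ·
    (1,4)@(3, 9): e=[16,102,66] → █
    (0,5)@(1, 11): e=[0,138,46] → █  [on edge]
  covered (24 px):
    · · · · · · · · · ·
    · · █ █ · · · · · ·
    · █ █ █ █ █ █ · · ·
    · █ █ █ █ █ █ █ · ·
    · █ █ █ █ █ · · · ·
    █ █ █ · · · · · · ·
    █ · · · · · · · · ·
    · · · · · · · · · ·

Result: 32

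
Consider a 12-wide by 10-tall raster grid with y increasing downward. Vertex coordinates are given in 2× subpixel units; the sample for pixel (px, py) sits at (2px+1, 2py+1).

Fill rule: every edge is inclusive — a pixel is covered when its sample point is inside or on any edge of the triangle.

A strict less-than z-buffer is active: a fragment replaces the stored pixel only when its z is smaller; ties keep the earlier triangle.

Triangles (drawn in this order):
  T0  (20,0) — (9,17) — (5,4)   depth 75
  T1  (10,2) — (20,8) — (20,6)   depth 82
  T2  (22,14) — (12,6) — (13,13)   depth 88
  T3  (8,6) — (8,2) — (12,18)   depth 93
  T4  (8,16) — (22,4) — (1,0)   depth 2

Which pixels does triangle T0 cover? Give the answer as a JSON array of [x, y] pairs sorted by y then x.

T0:
  2·area = 211
  edge (20, 0)→(9, 17): d=(-11,17) inclusive
  edge (9, 17)→(5, 4): d=(-4,-13) inclusive
  edge (5, 4)→(20, 0): d=(15,-4) inclusive
    (8,0)@(17, 1): e=[40,168,3] → █
    (9,0)@(19, 1): e=[6,194,11] → █
    (10,0)@(21, 1): e=[-28,220,19] → ·
    (4,1)@(9, 3): e=[154,56,1] → █
    (5,1)@(11, 3): e=[120,82,9] → █
    (6,1)@(13, 3): e=[86,108,17] → █
    (7,1)@(15, 3): e=[52,134,25] → █
    (9,1)@(19, 3): e=[-16,186,41] → ·
    (3,2)@(7, 5): e=[166,22,23] → █
    (8,2)@(17, 5): e=[-4,152,63] → ·
    (3,3)@(7, 7): e=[144,14,53] → █
    (8,3)@(17, 7): e=[-26,144,93] → ·
    (4,8)@(9, 17): e=[0,0,211] → █  [on edge]
  covered (27 px):
    · · · · · · · · █ █ · ·
    · · · · █ █ █ █ █ · · ·
    · · · █ █ █ █ █ · · · ·
    · · · █ █ █ █ █ · · · ·
    · · · █ █ █ █ · · · · ·
    · · · · █ █ · · · · · ·
    · · · · █ █ · · · · · ·
    · · · · █ · · · · · · ·
    · · · · █ · · · · · · ·
    · · · · · · · · · · · ·
T1:
  2·area = 20  (B↔C swapped to make it positive)
  edge (10, 2)→(20, 6): d=(10,4) inclusive
  edge (20, 6)→(20, 8): d=(0,2) inclusive
  edge (20, 8)→(10, 2): d=(-10,-6) inclusive
    (7,2)@(15, 5): e=[10,10,0] → █  [on edge]
    (8,2)@(17, 5): e=[2,6,12] → █
    (9,2)@(19, 5): e=[-6,2,24] → ·
    (7,3)@(15, 7): e=[30,10,-20] → ·
    (8,3)@(17, 7): e=[22,6,-8] → ·
    (9,3)@(19, 7): e=[14,2,4] → █
    (10,3)@(21, 7): e=[6,-2,16] → ·
    (9,4)@(19, 9): e=[34,2,-16] → ·
  covered (3 px):
    · · · · · · · · · · · ·
    · · · · · · · · · · · ·
    · · · · · · · █ █ · · ·
    · · · · · · · · · █ · ·
    · · · · · · · · · · · ·
    · · · · · · · · · · · ·
    · · · · · · · · · · · ·
    · · · · · · · · · · · ·
    · · · · · · · · · · · ·
    · · · · · · · · · · · ·
T2:
  2·area = 62  (B↔C swapped to make it positive)
  edge (22, 14)→(13, 13): d=(-9,-1) inclusive
  edge (13, 13)→(12, 6): d=(-1,-7) inclusive
  edge (12, 6)→(22, 14): d=(10,8) inclusive
    (6,3)@(13, 7): e=[54,6,2] → █
    (7,3)@(15, 7): e=[56,20,-14] → ·
    (6,4)@(13, 9): e=[36,4,22] → █
    (7,4)@(15, 9): e=[38,18,6] → █
    (8,4)@(17, 9): e=[40,32,-10] → ·
    (6,5)@(13, 11): e=[18,2,42] → █
    (8,5)@(17, 11): e=[22,30,10] → █
    (9,5)@(19, 11): e=[24,44,-6] → ·
    (6,6)@(13, 13): e=[0,0,62] → █  [on edge]
    (9,6)@(19, 13): e=[6,42,14] → █
    (10,6)@(21, 13): e=[8,56,-2] → ·
    (6,7)@(13, 15): e=[-18,-2,82] → ·
  covered (10 px):
    · · · · · · · · · · · ·
    · · · · · · · · · · · ·
    · · · · · · · · · · · ·
    · · · · · · █ · · · · ·
    · · · · · · █ █ · · · ·
    · · · · · · █ █ █ · · ·
    · · · · · · █ █ █ █ · ·
    · · · · · · · · · · · ·
    · · · · · · · · · · · ·
    · · · · · · · · · · · ·
T3:
  2·area = 16
  edge (8, 6)→(8, 2): d=(0,-4) inclusive
  edge (8, 2)→(12, 18): d=(4,16) inclusive
  edge (12, 18)→(8, 6): d=(-4,-12) inclusive
    (3,1)@(7, 3): e=[-4,20,0] → ·  [on edge]
    (4,3)@(9, 7): e=[4,4,8] → █
    (5,3)@(11, 7): e=[12,-28,32] → ·
    (4,4)@(9, 9): e=[4,12,0] → █  [on edge]
    (5,4)@(11, 9): e=[12,-20,24] → ·
    (4,5)@(9, 11): e=[4,20,-8] → ·
    (5,7)@(11, 15): e=[12,4,0] → █  [on edge]
    (6,7)@(13, 15): e=[20,-28,24] → ·
    (5,8)@(11, 17): e=[12,12,-8] → ·
  covered (3 px):
    · · · · · · · · · · · ·
    · · · · · · · · · · · ·
    · · · · · · · · · · · ·
    · · · · █ · · · · · · ·
    · · · · █ · · · · · · ·
    · · · · · · · · · · · ·
    · · · · · · · · · · · ·
    · · · · · █ · · · · · ·
    · · · · · · · · · · · ·
    · · · · · · · · · · · ·
T4:
  2·area = 308  (B↔C swapped to make it positive)
  edge (8, 16)→(1, 0): d=(-7,-16) inclusive
  edge (1, 0)→(22, 4): d=(21,4) inclusive
  edge (22, 4)→(8, 16): d=(-14,12) inclusive
    (1,0)@(3, 1): e=[25,13,270] → █
    (2,0)@(5, 1): e=[57,5,246] → █
    (3,0)@(7, 1): e=[89,-3,222] → ·
    (1,1)@(3, 3): e=[11,55,242] → █
    (3,1)@(7, 3): e=[75,39,194] → █
    (4,1)@(9, 3): e=[107,31,170] → █
    (5,1)@(11, 3): e=[139,23,146] → █
    (6,1)@(13, 3): e=[171,15,122] → █
    (7,1)@(15, 3): e=[203,7,98] → █
    (8,1)@(17, 3): e=[235,-1,74] → ·
    (1,2)@(3, 5): e=[-3,97,214] → ·
    (2,2)@(5, 5): e=[29,89,190] → █
  covered (38 px):
    · █ █ · · · · · · · · ·
    · █ █ █ █ █ █ █ · · · ·
    · · █ █ █ █ █ █ █ █ · ·
    · · █ █ █ █ █ █ █ · · ·
    · · █ █ █ █ █ █ · · · ·
    · · · █ █ █ █ · · · · ·
    · · · █ █ █ · · · · · ·
    · · · · █ · · · · · · ·
    · · · · · · · · · · · ·
    · · · · · · · · · · · ·

Final: [[8,0],[9,0],[4,1],[5,1],[6,1],[7,1],[8,1],[3,2],[4,2],[5,2],[6,2],[7,2],[3,3],[4,3],[5,3],[6,3],[7,3],[3,4],[4,4],[5,4],[6,4],[4,5],[5,5],[4,6],[5,6],[4,7],[4,8]]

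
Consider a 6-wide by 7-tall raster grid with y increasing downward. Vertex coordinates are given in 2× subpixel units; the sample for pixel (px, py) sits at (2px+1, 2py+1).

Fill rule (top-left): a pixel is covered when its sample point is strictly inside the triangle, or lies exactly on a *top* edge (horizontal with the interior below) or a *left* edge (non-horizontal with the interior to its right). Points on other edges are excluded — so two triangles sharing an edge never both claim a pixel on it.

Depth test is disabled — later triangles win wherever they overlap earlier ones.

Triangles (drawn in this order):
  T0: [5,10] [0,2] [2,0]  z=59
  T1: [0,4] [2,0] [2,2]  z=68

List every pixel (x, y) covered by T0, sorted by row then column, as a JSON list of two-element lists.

T0:
  2·area = 26
  edge (5, 10)→(0, 2): d=(-5,-8) top-left  bias=+0
  edge (0, 2)→(2, 0): d=(2,-2) top-left  bias=+0
  edge (2, 0)→(5, 10): d=(3,10) right/bottom  bias=-1
    (0,0)@(1, 1): e=[13,0,13] → #  [on edge]
    (1,0)@(3, 1): e=[29,4,-7] → ·
    (0,1)@(1, 3): e=[3,4,19] → #
    (1,1)@(3, 3): e=[19,8,-1] → ·
    (0,2)@(1, 5): e=[-7,8,25] → ·
    (1,2)@(3, 5): e=[9,12,5] → #
    (2,2)@(5, 5): e=[25,16,-15] → ·
    (1,3)@(3, 7): e=[-1,16,11] → ·
  covered (3 px):
    # · · · · ·
    # · · · · ·
    · # · · · ·
    · · · · · ·
    · · · · · ·
    · · · · · ·
    · · · · · ·
T1:
  2·area = 4
  edge (0, 4)→(2, 0): d=(2,-4) top-left  bias=+0
  edge (2, 0)→(2, 2): d=(0,2) right/bottom  bias=-1
  edge (2, 2)→(0, 4): d=(-2,2) right/bottom  bias=-1
    (1,0)@(3, 1): e=[6,-2,0] → ·  [on edge]
    (0,1)@(1, 3): e=[2,2,0] → ·  [on edge]
  covered (0 px):
    · · · · · ·
    · · · · · ·
    · · · · · ·
    · · · · · ·
    · · · · · ·
    · · · · · ·
    · · · · · ·

Answer: [[0,0],[0,1],[1,2]]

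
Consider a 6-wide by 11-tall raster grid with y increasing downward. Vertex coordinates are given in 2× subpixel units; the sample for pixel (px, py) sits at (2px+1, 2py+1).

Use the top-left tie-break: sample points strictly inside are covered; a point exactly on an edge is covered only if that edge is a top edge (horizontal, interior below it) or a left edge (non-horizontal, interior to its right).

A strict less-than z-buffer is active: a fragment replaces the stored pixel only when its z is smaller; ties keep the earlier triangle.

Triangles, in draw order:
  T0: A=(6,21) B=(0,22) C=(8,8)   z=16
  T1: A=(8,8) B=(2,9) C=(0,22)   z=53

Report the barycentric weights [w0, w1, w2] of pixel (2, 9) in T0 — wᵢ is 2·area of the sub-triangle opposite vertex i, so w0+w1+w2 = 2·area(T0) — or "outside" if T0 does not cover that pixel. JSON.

T0:
  2·area = 76
  edge (6, 21)→(0, 22): d=(-6,1) right/bottom  bias=-1
  edge (0, 22)→(8, 8): d=(8,-14) top-left  bias=+0
  edge (8, 8)→(6, 21): d=(-2,13) right/bottom  bias=-1
    (3,5)@(7, 11): e=[59,10,7] → #
    (4,5)@(9, 11): e=[57,38,-19] → ·
    (3,6)@(7, 13): e=[47,26,3] → #
    (4,6)@(9, 13): e=[45,54,-23] → ·
    (2,7)@(5, 15): e=[37,14,25] → #
    (3,7)@(7, 15): e=[35,42,-1] → ·
    (1,8)@(3, 17): e=[27,2,47] → #
    (3,8)@(7, 17): e=[23,58,-5] → ·
    (1,9)@(3, 19): e=[15,18,43] → #
    (3,9)@(7, 19): e=[11,74,-9] → ·
    (0,10)@(1, 21): e=[5,6,65] → #
    (3,10)@(7, 21): e=[-1,90,-13] → ·
  covered (10 px):
    · · · · · ·
    · · · · · ·
    · · · · · ·
    · · · · · ·
    · · · · · ·
    · · · # · ·
    · · · # · ·
    · · # · · ·
    · # # · · ·
    · # # · · ·
    # # # · · ·
T1:
  2·area = 76  (B↔C swapped to make it positive)
  edge (8, 8)→(0, 22): d=(-8,14) right/bottom  bias=-1
  edge (0, 22)→(2, 9): d=(2,-13) top-left  bias=+0
  edge (2, 9)→(8, 8): d=(6,-1) top-left  bias=+0
    (1,4)@(3, 9): e=[62,13,1] → #
    (2,4)@(5, 9): e=[34,39,3] → #
    (3,4)@(7, 9): e=[6,65,5] → #
    (4,4)@(9, 9): e=[-22,91,7] → ·
    (1,5)@(3, 11): e=[46,17,13] → #
    (3,5)@(7, 11): e=[-10,69,17] → ·
    (1,6)@(3, 13): e=[30,21,25] → #
    (3,6)@(7, 13): e=[-26,73,29] → ·
    (1,7)@(3, 15): e=[14,25,37] → #
    (2,7)@(5, 15): e=[-14,51,39] → ·
    (0,8)@(1, 17): e=[26,3,47] → #
    (1,8)@(3, 17): e=[-2,29,49] → ·
  covered (10 px):
    · · · · · ·
    · · · · · ·
    · · · · · ·
    · · · · · ·
    · # # # · ·
    · # # · · ·
    · # # · · ·
    · # · · · ·
    # · · · · ·
    # · · · · ·
    · · · · · ·

Answer: [46,17,13]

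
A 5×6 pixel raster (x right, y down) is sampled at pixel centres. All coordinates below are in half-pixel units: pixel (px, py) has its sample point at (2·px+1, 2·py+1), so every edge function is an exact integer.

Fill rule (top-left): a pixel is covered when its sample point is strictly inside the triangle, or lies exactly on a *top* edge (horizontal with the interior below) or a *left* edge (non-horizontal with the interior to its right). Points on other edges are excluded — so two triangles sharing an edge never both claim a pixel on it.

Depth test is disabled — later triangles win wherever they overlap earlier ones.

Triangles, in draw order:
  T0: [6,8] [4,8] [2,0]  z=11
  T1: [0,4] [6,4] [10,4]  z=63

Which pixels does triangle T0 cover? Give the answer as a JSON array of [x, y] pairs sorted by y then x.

T0:
  2·area = 16
  edge (6, 8)→(4, 8): d=(-2,0) right/bottom  bias=-1
  edge (4, 8)→(2, 0): d=(-2,-8) top-left  bias=+0
  edge (2, 0)→(6, 8): d=(4,8) right/bottom  bias=-1
    (1,1)@(3, 3): e=[10,2,4] → X
    (2,1)@(5, 3): e=[10,18,-12] → .
    (1,2)@(3, 5): e=[6,-2,12] → .
    (2,3)@(5, 7): e=[2,10,4] → X
    (3,3)@(7, 7): e=[2,26,-12] → .
    (2,4)@(5, 9): e=[-2,6,12] → .
  covered (2 px):
    . . . . .
    . X . . .
    . . . . .
    . . X . .
    . . . . .
    . . . . .
T1:
  degenerate (2·area = 0) — covers nothing

Result: [[1,1],[2,3]]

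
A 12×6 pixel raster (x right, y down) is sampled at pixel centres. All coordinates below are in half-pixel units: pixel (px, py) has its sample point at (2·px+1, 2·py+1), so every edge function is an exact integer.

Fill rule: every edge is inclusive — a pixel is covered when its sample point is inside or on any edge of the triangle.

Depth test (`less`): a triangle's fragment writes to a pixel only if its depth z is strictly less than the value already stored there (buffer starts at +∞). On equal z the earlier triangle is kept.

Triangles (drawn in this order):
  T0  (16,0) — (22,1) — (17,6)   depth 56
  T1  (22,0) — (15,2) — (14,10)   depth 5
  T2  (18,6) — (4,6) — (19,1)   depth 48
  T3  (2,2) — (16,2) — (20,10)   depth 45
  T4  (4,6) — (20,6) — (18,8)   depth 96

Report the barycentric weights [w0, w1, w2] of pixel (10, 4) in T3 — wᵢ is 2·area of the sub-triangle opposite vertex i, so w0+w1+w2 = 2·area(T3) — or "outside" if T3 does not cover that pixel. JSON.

T0:
  2·area = 35
  edge (16, 0)→(22, 1): d=(6,1) inclusive
  edge (22, 1)→(17, 6): d=(-5,5) inclusive
  edge (17, 6)→(16, 0): d=(-1,-6) inclusive
    (8,0)@(17, 1): e=[5,25,5] → X
    (9,0)@(19, 1): e=[3,15,17] → X
    (10,0)@(21, 1): e=[1,5,29] → X
    (11,0)@(23, 1): e=[-1,-5,41] → .
    (8,1)@(17, 3): e=[17,15,3] → X
    (10,1)@(21, 3): e=[13,-5,27] → .
    (8,2)@(17, 5): e=[29,5,1] → X
    (9,2)@(19, 5): e=[27,-5,13] → .
    (8,3)@(17, 7): e=[41,-5,-1] → .
  covered (6 px):
    . . . . . . . . X X X .
    . . . . . . . . X X . .
    . . . . . . . . X . . .
    . . . . . . . . . . . .
    . . . . . . . . . . . .
    . . . . . . . . . . . .
T1:
  2·area = 54  (B↔C swapped to make it positive)
  edge (22, 0)→(14, 10): d=(-8,10) inclusive
  edge (14, 10)→(15, 2): d=(1,-8) inclusive
  edge (15, 2)→(22, 0): d=(7,-2) inclusive
    (9,0)@(19, 1): e=[22,31,1] → X
    (10,0)@(21, 1): e=[2,47,5] → X
    (11,0)@(23, 1): e=[-18,63,9] → .
    (7,1)@(15, 3): e=[46,1,7] → X
    (8,1)@(17, 3): e=[26,17,11] → X
    (10,1)@(21, 3): e=[-14,49,19] → .
    (7,2)@(15, 5): e=[30,3,21] → X
    (9,2)@(19, 5): e=[-10,35,29] → .
    (7,3)@(15, 7): e=[14,5,35] → X
    (8,3)@(17, 7): e=[-6,21,39] → .
    (7,4)@(15, 9): e=[-2,7,49] → .
  covered (8 px):
    . . . . . . . . . X X .
    . . . . . . . X X X . .
    . . . . . . . X X . . .
    . . . . . . . X . . . .
    . . . . . . . . . . . .
    . . . . . . . . . . . .
T2:
  2·area = 70
  edge (18, 6)→(4, 6): d=(-14,0) inclusive
  edge (4, 6)→(19, 1): d=(15,-5) inclusive
  edge (19, 1)→(18, 6): d=(-1,5) inclusive
    (9,0)@(19, 1): e=[70,0,0] → X  [on edge]
    (10,0)@(21, 1): e=[70,10,-10] → .
    (6,1)@(13, 3): e=[42,0,28] → X  [on edge]
    (7,1)@(15, 3): e=[42,10,18] → X
    (8,1)@(17, 3): e=[42,20,8] → X
    (9,1)@(19, 3): e=[42,30,-2] → .
    (3,2)@(7, 5): e=[14,0,56] → X  [on edge]
    (4,2)@(9, 5): e=[14,10,46] → X
    (5,2)@(11, 5): e=[14,20,36] → X
    (9,2)@(19, 5): e=[14,60,-4] → .
    (0,3)@(1, 7): e=[-14,0,84] → .  [on edge]
    (3,3)@(7, 7): e=[-14,30,54] → .
    (8,5)@(17, 11): e=[-70,140,0] → .  [on edge]
  covered (10 px):
    . . . . . . . . . X . .
    . . . . . . X X X . . .
    . . . X X X X X X . . .
    . . . . . . . . . . . .
    . . . . . . . . . . . .
    . . . . . . . . . . . .
T3:
  2·area = 112
  edge (2, 2)→(16, 2): d=(14,0) inclusive
  edge (16, 2)→(20, 10): d=(4,8) inclusive
  edge (20, 10)→(2, 2): d=(-18,-8) inclusive
    (2,1)@(5, 3): e=[14,92,6] → X
    (3,1)@(7, 3): e=[14,76,22] → X
    (4,1)@(9, 3): e=[14,60,38] → X
    (5,1)@(11, 3): e=[14,44,54] → X
    (6,1)@(13, 3): e=[14,28,70] → X
    (7,1)@(15, 3): e=[14,12,86] → X
    (8,1)@(17, 3): e=[14,-4,102] → .
    (2,2)@(5, 5): e=[42,100,-30] → .
    (3,2)@(7, 5): e=[42,84,-14] → .
    (4,2)@(9, 5): e=[42,68,2] → X
    (8,2)@(17, 5): e=[42,4,66] → X
    (9,2)@(19, 5): e=[42,-12,82] → .
  covered (14 px):
    . . . . . . . . . . . .
    . . X X X X X X . . . .
    . . . . X X X X X . . .
    . . . . . . . X X . . .
    . . . . . . . . . X . .
    . . . . . . . . . . . .
T4:
  2·area = 32
  edge (4, 6)→(20, 6): d=(16,0) inclusive
  edge (20, 6)→(18, 8): d=(-2,2) inclusive
  edge (18, 8)→(4, 6): d=(-14,-2) inclusive
    (11,1)@(23, 3): e=[-48,0,80] → .  [on edge]
    (10,2)@(21, 5): e=[-16,0,48] → .  [on edge]
    (5,3)@(11, 7): e=[16,16,0] → X  [on edge]
    (6,3)@(13, 7): e=[16,12,4] → X
    (7,3)@(15, 7): e=[16,8,8] → X
    (8,3)@(17, 7): e=[16,4,12] → X
    (9,3)@(19, 7): e=[16,0,16] → X  [on edge]
    (10,3)@(21, 7): e=[16,-4,20] → .
    (5,4)@(11, 9): e=[48,12,-28] → .
    (6,4)@(13, 9): e=[48,8,-24] → .
    (7,4)@(15, 9): e=[48,4,-20] → .
    (8,4)@(17, 9): e=[48,0,-16] → .  [on edge]
    (7,5)@(15, 11): e=[80,0,-48] → .  [on edge]
  covered (5 px):
    . . . . . . . . . . . .
    . . . . . . . . . . . .
    . . . . . . . . . . . .
    . . . . . X X X X X . .
    . . . . . . . . . . . .
    . . . . . . . . . . . .

Answer: "outside"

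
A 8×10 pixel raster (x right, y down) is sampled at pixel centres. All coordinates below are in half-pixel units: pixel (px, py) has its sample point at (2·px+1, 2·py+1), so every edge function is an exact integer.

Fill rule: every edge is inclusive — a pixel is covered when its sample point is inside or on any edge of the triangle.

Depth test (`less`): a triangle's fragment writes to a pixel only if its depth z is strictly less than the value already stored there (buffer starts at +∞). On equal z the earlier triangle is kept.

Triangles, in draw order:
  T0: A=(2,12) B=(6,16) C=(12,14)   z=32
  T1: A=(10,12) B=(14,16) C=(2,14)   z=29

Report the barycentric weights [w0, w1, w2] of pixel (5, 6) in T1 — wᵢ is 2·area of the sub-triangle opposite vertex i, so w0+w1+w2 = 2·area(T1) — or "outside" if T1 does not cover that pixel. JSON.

T0:
  2·area = 32  (B↔C swapped to make it positive)
  edge (2, 12)→(12, 14): d=(10,2) inclusive
  edge (12, 14)→(6, 16): d=(-6,2) inclusive
  edge (6, 16)→(2, 12): d=(-4,-4) inclusive
    (0,5)@(1, 11): e=[-8,40,0] → ·  [on edge]
    (1,6)@(3, 13): e=[8,24,0] → █  [on edge]
    (2,6)@(5, 13): e=[4,20,8] → █
    (3,6)@(7, 13): e=[0,16,16] → █  [on edge]
    (4,6)@(9, 13): e=[-4,12,24] → ·
    (7,6)@(15, 13): e=[-16,0,48] → ·  [on edge]
    (1,7)@(3, 15): e=[28,12,-8] → ·
    (2,7)@(5, 15): e=[24,8,0] → █  [on edge]
    (4,7)@(9, 15): e=[16,0,16] → █  [on edge]
    (5,7)@(11, 15): e=[12,-4,24] → ·
    (1,8)@(3, 17): e=[48,0,-16] → ·  [on edge]
    (2,8)@(5, 17): e=[44,-4,-8] → ·
    (3,8)@(7, 17): e=[40,-8,0] → ·  [on edge]
    (4,9)@(9, 19): e=[56,-24,0] → ·  [on edge]
  covered (6 px):
    · · · · · · · ·
    · · · · · · · ·
    · · · · · · · ·
    · · · · · · · ·
    · · · · · · · ·
    · · · · · · · ·
    · █ █ █ · · · ·
    · · █ █ █ · · ·
    · · · · · · · ·
    · · · · · · · ·
T1:
  2·area = 40
  edge (10, 12)→(14, 16): d=(4,4) inclusive
  edge (14, 16)→(2, 14): d=(-12,-2) inclusive
  edge (2, 14)→(10, 12): d=(8,-2) inclusive
    (0,1)@(1, 3): e=[0,130,-90] → ·  [on edge]
    (1,2)@(3, 5): e=[0,110,-70] → ·  [on edge]
    (2,3)@(5, 7): e=[0,90,-50] → ·  [on edge]
    (3,4)@(7, 9): e=[0,70,-30] → ·  [on edge]
    (4,5)@(9, 11): e=[0,50,-10] → ·  [on edge]
    (3,6)@(7, 13): e=[16,22,2] → █
    (4,6)@(9, 13): e=[8,26,6] → █
    (5,6)@(11, 13): e=[0,30,10] → █  [on edge]
    (6,6)@(13, 13): e=[-8,34,14] → ·
    (3,7)@(7, 15): e=[24,-2,18] → ·
    (4,7)@(9, 15): e=[16,2,22] → █
    (6,7)@(13, 15): e=[0,10,30] → █  [on edge]
    (7,8)@(15, 17): e=[0,-10,50] → ·  [on edge]
  covered (6 px):
    · · · · · · · ·
    · · · · · · · ·
    · · · · · · · ·
    · · · · · · · ·
    · · · · · · · ·
    · · · · · · · ·
    · · · █ █ █ · ·
    · · · · █ █ █ ·
    · · · · · · · ·
    · · · · · · · ·

Answer: [30,10,0]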